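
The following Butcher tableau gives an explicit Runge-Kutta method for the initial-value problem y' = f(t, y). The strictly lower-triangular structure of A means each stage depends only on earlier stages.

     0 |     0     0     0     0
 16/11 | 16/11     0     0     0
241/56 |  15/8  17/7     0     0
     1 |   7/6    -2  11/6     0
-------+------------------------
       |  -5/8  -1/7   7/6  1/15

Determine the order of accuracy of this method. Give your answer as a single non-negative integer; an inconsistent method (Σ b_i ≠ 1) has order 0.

0

b = (-5/8, -1/7, 7/6, 1/15)
c = (0, 16/11, 241/56, 1)
Ac = (0, 0, 272/77, 18409/3696)
Σ b_i: (-5/8)·1 + (-1/7)·1 + 7/6·1 + 1/15·1 = 391/840 ≠ 1 ⇒ order 0.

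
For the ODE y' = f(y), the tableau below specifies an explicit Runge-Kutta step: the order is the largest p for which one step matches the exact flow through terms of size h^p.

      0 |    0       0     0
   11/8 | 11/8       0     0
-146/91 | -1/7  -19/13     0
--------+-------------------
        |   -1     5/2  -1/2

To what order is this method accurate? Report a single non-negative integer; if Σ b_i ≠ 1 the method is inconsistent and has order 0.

b = (-1, 5/2, -1/2)
c = (0, 11/8, -146/91)
Ac = (0, 0, -209/104)
Σ b_i: (-1)·1 + 5/2·1 + (-1/2)·1 = 1 ✓
b·c: 5/2·11/8 + (-1/2)·(-146/91) = 6173/1456 ≠ 1/2 ⇒ order 1.

1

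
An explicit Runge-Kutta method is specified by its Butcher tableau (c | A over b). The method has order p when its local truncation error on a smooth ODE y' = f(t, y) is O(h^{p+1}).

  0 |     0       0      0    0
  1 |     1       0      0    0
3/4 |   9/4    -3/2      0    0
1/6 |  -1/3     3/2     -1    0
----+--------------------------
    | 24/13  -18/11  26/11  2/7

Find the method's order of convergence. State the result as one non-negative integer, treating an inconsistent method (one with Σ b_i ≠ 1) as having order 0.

0

b = (24/13, -18/11, 26/11, 2/7)
c = (0, 1, 3/4, 1/6)
Ac = (0, 0, -3/2, 3/4)
Σ b_i: 24/13·1 + (-18/11)·1 + 26/11·1 + 2/7·1 = 2862/1001 ≠ 1 ⇒ order 0.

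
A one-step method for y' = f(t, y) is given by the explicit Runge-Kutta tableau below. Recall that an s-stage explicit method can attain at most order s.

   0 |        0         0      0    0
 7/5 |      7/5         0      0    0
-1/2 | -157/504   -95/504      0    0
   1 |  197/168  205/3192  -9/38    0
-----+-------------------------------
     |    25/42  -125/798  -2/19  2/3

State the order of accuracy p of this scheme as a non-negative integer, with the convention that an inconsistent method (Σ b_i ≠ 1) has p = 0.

4

b = (25/42, -125/798, -2/19, 2/3)
c = (0, 7/5, -1/2, 1)
Ac = (0, 0, -19/72, 5/24)
Σ b_i: 25/42·1 + (-125/798)·1 + (-2/19)·1 + 2/3·1 = 1 ✓
b·c: (-125/798)·7/5 + (-2/19)·(-1/2) + 2/3·1 = 1/2 ✓
b·c²: (-125/798)·49/25 + (-2/19)·1/4 + 2/3·1 = 1/3 ✓
b·Ac: (-2/19)·(-19/72) + 2/3·5/24 = 1/6 ✓
b·c³: (-125/798)·343/125 + (-2/19)·(-1/8) + 2/3·1 = 1/4 ✓
b·(c∘Ac): (-2/19)·19/144 + 2/3·5/24 = 1/8 ✓
b·Ac²: (-2/19)·(-133/360) + 2/3·1/15 = 1/12 ✓
b·A²c: 2/3·1/16 = 1/24 ✓; 4 stages ⇒ order 4.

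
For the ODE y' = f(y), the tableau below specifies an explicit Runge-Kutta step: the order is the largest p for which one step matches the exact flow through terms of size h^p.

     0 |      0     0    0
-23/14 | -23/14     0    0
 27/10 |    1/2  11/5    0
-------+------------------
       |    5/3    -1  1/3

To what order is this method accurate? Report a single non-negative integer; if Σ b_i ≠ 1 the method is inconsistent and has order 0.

b = (5/3, -1, 1/3)
c = (0, -23/14, 27/10)
Ac = (0, 0, -253/70)
Σ b_i: 5/3·1 + (-1)·1 + 1/3·1 = 1 ✓
b·c: (-1)·(-23/14) + 1/3·27/10 = 89/35 ≠ 1/2 ⇒ order 1.

1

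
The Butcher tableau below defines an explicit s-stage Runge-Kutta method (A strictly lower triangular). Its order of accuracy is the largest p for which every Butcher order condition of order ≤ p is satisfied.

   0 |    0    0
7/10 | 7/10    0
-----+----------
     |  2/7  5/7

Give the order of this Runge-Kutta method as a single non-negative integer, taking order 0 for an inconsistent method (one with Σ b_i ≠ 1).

b = (2/7, 5/7)
c = (0, 7/10)
Σ b_i: 2/7·1 + 5/7·1 = 1 ✓
b·c: 5/7·7/10 = 1/2 ✓; 2 stages ⇒ order 2.

2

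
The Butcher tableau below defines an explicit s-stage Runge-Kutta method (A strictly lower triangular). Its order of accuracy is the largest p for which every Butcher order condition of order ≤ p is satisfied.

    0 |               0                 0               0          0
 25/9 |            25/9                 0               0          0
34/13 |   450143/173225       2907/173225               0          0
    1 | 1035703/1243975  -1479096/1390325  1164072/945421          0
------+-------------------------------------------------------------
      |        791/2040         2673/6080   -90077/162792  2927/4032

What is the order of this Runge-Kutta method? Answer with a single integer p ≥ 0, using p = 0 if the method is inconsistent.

b = (791/2040, 2673/6080, -90077/162792, 2927/4032)
c = (0, 25/9, 34/13, 1)
Ac = (0, 0, 323/6929, 776/2927)
Σ b_i: 791/2040·1 + 2673/6080·1 + (-90077/162792)·1 + 2927/4032·1 = 1 ✓
b·c: 2673/6080·25/9 + (-90077/162792)·34/13 + 2927/4032·1 = 1/2 ✓
b·c²: 2673/6080·625/81 + (-90077/162792)·1156/169 + 2927/4032·1 = 1/3 ✓
b·Ac: (-90077/162792)·323/6929 + 2927/4032·776/2927 = 1/6 ✓
b·c³: 2673/6080·15625/729 + (-90077/162792)·39304/2197 + 2927/4032·1 = 1/4 ✓
b·(c∘Ac): (-90077/162792)·10982/90077 + 2927/4032·776/2927 = 1/8 ✓
b·Ac²: (-90077/162792)·8075/62361 + 2927/4032·5624/26343 = 1/12 ✓
b·A²c: 2927/4032·168/2927 = 1/24 ✓; 4 stages ⇒ order 4.

4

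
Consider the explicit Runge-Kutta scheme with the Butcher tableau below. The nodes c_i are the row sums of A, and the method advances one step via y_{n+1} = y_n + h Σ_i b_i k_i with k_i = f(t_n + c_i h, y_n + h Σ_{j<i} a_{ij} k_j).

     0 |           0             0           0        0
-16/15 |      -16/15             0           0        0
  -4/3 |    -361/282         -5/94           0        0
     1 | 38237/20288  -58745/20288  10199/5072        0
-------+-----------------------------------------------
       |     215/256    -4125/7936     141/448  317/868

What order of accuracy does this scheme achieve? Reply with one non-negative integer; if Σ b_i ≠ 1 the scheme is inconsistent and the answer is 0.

b = (215/256, -4125/7936, 141/448, 317/868)
c = (0, -16/15, -4/3, 1)
Ac = (0, 0, 8/141, 775/1902)
Σ b_i: 215/256·1 + (-4125/7936)·1 + 141/448·1 + 317/868·1 = 1 ✓
b·c: (-4125/7936)·(-16/15) + 141/448·(-4/3) + 317/868·1 = 1/2 ✓
b·c²: (-4125/7936)·256/225 + 141/448·16/9 + 317/868·1 = 1/3 ✓
b·Ac: 141/448·8/141 + 317/868·775/1902 = 1/6 ✓
b·c³: (-4125/7936)·(-4096/3375) + 141/448·(-64/27) + 317/868·1 = 1/4 ✓
b·(c∘Ac): 141/448·(-32/423) + 317/868·775/1902 = 1/8 ✓
b·Ac²: 141/448·(-128/2115) + 317/868·1333/4755 = 1/12 ✓
b·A²c: 317/868·217/1902 = 1/24 ✓; 4 stages ⇒ order 4.

4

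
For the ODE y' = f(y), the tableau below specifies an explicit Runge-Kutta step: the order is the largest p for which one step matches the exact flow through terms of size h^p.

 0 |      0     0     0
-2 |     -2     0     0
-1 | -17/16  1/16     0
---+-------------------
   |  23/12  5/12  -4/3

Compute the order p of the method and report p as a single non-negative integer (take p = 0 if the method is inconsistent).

3

b = (23/12, 5/12, -4/3)
c = (0, -2, -1)
Ac = (0, 0, -1/8)
Σ b_i: 23/12·1 + 5/12·1 + (-4/3)·1 = 1 ✓
b·c: 5/12·(-2) + (-4/3)·(-1) = 1/2 ✓
b·c²: 5/12·4 + (-4/3)·1 = 1/3 ✓
b·Ac: (-4/3)·(-1/8) = 1/6 ✓; 3 stages ⇒ order 3.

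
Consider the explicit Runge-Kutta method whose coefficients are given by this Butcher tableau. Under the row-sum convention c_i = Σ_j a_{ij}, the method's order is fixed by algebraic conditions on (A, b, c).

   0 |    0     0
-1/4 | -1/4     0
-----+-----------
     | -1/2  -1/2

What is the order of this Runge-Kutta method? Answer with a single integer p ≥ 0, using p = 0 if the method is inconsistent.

0

b = (-1/2, -1/2)
c = (0, -1/4)
Σ b_i: (-1/2)·1 + (-1/2)·1 = -1 ≠ 1 ⇒ order 0.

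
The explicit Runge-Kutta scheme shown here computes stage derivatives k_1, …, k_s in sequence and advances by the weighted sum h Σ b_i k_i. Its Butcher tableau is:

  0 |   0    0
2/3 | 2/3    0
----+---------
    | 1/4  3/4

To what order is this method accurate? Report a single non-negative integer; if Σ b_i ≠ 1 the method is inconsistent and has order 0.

2

b = (1/4, 3/4)
c = (0, 2/3)
Σ b_i: 1/4·1 + 3/4·1 = 1 ✓
b·c: 3/4·2/3 = 1/2 ✓; 2 stages ⇒ order 2.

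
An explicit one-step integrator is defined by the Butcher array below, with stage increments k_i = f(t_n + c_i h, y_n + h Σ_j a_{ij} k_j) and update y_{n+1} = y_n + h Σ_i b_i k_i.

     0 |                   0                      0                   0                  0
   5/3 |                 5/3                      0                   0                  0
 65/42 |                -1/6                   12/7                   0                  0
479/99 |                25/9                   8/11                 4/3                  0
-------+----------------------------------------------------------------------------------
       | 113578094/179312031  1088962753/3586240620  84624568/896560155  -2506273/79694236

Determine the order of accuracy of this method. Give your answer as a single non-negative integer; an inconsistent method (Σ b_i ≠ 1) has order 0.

3

b = (113578094/179312031, 1088962753/3586240620, 84624568/896560155, -2506273/79694236)
c = (0, 5/3, 65/42, 479/99)
Ac = (0, 0, 20/7, 2270/693)
Σ b_i: 113578094/179312031·1 + 1088962753/3586240620·1 + 84624568/896560155·1 + (-2506273/79694236)·1 = 1 ✓
b·c: 1088962753/3586240620·5/3 + 84624568/896560155·65/42 + (-2506273/79694236)·479/99 = 1/2 ✓
b·c²: 1088962753/3586240620·25/9 + 84624568/896560155·4225/1764 + (-2506273/79694236)·229441/9801 = 1/3 ✓
b·Ac: 84624568/896560155·20/7 + (-2506273/79694236)·2270/693 = 1/6 ✓
b·c³: 1088962753/3586240620·125/27 + 84624568/896560155·274625/74088 + (-2506273/79694236)·109902239/970299 = -367315059017/203339843154 ≠ 1/4 ⇒ order 3.
b·(c∘Ac): 84624568/896560155·650/147 + (-2506273/79694236)·1087330/68607 = -261619775/3227616558 ≠ 1/8
b·Ac²: 84624568/896560155·100/21 + (-2506273/79694236)·75875/14553 = 4300310065/15062210604 ≠ 1/12
b·A²c: (-2506273/79694236)·80/21 = -7160780/59770677 ≠ 1/24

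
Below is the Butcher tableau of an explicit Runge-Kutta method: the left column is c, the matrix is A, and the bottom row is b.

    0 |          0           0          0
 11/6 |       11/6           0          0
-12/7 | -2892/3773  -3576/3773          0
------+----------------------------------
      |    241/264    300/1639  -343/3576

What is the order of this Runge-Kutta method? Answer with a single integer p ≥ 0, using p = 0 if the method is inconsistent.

3

b = (241/264, 300/1639, -343/3576)
c = (0, 11/6, -12/7)
Ac = (0, 0, -596/343)
Σ b_i: 241/264·1 + 300/1639·1 + (-343/3576)·1 = 1 ✓
b·c: 300/1639·11/6 + (-343/3576)·(-12/7) = 1/2 ✓
b·c²: 300/1639·121/36 + (-343/3576)·144/49 = 1/3 ✓
b·Ac: (-343/3576)·(-596/343) = 1/6 ✓; 3 stages ⇒ order 3.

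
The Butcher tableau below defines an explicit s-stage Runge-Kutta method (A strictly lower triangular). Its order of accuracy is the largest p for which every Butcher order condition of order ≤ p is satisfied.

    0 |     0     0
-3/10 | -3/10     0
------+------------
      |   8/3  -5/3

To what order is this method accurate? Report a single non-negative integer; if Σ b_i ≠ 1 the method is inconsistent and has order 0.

2

b = (8/3, -5/3)
c = (0, -3/10)
Σ b_i: 8/3·1 + (-5/3)·1 = 1 ✓
b·c: (-5/3)·(-3/10) = 1/2 ✓; 2 stages ⇒ order 2.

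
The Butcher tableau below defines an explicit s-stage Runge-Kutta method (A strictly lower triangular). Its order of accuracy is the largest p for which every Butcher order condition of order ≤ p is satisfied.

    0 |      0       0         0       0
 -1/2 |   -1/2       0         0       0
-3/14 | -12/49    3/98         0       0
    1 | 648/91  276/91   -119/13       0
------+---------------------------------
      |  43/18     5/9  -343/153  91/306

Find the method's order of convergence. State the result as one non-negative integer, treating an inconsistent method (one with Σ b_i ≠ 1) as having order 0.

b = (43/18, 5/9, -343/153, 91/306)
c = (0, -1/2, -3/14, 1)
Ac = (0, 0, -3/196, 81/182)
Σ b_i: 43/18·1 + 5/9·1 + (-343/153)·1 + 91/306·1 = 1 ✓
b·c: 5/9·(-1/2) + (-343/153)·(-3/14) + 91/306·1 = 1/2 ✓
b·c²: 5/9·1/4 + (-343/153)·9/196 + 91/306·1 = 1/3 ✓
b·Ac: (-343/153)·(-3/196) + 91/306·81/182 = 1/6 ✓
b·c³: 5/9·(-1/8) + (-343/153)·(-27/2744) + 91/306·1 = 1/4 ✓
b·(c∘Ac): (-343/153)·9/2744 + 91/306·81/182 = 1/8 ✓
b·Ac²: (-343/153)·3/392 + 91/306·123/364 = 1/12 ✓
b·A²c: 91/306·51/364 = 1/24 ✓; 4 stages ⇒ order 4.

4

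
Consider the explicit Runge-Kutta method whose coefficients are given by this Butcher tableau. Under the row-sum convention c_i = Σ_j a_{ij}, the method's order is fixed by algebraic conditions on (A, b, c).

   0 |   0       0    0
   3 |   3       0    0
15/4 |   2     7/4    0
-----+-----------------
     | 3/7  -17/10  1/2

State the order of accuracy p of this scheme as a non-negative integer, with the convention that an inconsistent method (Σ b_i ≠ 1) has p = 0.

0

b = (3/7, -17/10, 1/2)
c = (0, 3, 15/4)
Ac = (0, 0, 21/4)
Σ b_i: 3/7·1 + (-17/10)·1 + 1/2·1 = -27/35 ≠ 1 ⇒ order 0.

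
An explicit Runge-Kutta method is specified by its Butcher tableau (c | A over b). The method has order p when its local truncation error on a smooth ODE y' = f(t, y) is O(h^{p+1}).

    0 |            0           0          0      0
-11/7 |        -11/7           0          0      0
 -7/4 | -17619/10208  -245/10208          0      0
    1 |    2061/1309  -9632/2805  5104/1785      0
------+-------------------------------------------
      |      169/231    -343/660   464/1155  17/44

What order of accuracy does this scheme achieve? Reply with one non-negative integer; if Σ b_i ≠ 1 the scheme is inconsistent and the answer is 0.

4

b = (169/231, -343/660, 464/1155, 17/44)
c = (0, -11/7, -7/4, 1)
Ac = (0, 0, 35/928, 20/51)
Σ b_i: 169/231·1 + (-343/660)·1 + 464/1155·1 + 17/44·1 = 1 ✓
b·c: (-343/660)·(-11/7) + 464/1155·(-7/4) + 17/44·1 = 1/2 ✓
b·c²: (-343/660)·121/49 + 464/1155·49/16 + 17/44·1 = 1/3 ✓
b·Ac: 464/1155·35/928 + 17/44·20/51 = 1/6 ✓
b·c³: (-343/660)·(-1331/343) + 464/1155·(-343/64) + 17/44·1 = 1/4 ✓
b·(c∘Ac): 464/1155·(-245/3712) + 17/44·20/51 = 1/8 ✓
b·Ac²: 464/1155·(-55/928) + 17/44·33/119 = 1/12 ✓
b·A²c: 17/44·11/102 = 1/24 ✓; 4 stages ⇒ order 4.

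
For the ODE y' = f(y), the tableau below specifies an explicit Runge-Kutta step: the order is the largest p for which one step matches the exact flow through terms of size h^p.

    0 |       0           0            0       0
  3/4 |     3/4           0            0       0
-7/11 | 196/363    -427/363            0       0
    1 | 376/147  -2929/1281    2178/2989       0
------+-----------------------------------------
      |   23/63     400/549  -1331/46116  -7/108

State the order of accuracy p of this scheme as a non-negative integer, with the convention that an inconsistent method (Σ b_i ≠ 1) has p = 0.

4

b = (23/63, 400/549, -1331/46116, -7/108)
c = (0, 3/4, -7/11, 1)
Ac = (0, 0, -427/484, -61/28)
Σ b_i: 23/63·1 + 400/549·1 + (-1331/46116)·1 + (-7/108)·1 = 1 ✓
b·c: 400/549·3/4 + (-1331/46116)·(-7/11) + (-7/108)·1 = 1/2 ✓
b·c²: 400/549·9/16 + (-1331/46116)·49/121 + (-7/108)·1 = 1/3 ✓
b·Ac: (-1331/46116)·(-427/484) + (-7/108)·(-61/28) = 1/6 ✓
b·c³: 400/549·27/64 + (-1331/46116)·(-343/1331) + (-7/108)·1 = 1/4 ✓
b·(c∘Ac): (-1331/46116)·2989/5324 + (-7/108)·(-61/28) = 1/8 ✓
b·Ac²: (-1331/46116)·(-1281/1936) + (-7/108)·(-111/112) = 1/12 ✓
b·A²c: (-7/108)·(-9/14) = 1/24 ✓; 4 stages ⇒ order 4.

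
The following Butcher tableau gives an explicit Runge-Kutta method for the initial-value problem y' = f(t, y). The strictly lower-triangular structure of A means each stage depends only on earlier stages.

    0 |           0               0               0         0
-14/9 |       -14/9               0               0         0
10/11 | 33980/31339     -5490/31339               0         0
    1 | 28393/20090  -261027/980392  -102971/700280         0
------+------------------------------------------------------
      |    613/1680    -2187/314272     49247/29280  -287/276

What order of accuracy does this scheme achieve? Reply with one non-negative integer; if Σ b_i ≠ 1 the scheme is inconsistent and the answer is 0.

b = (613/1680, -2187/314272, 49247/29280, -287/276)
c = (0, -14/9, 10/11, 1)
Ac = (0, 0, 1220/4477, 23/82)
Σ b_i: 613/1680·1 + (-2187/314272)·1 + 49247/29280·1 + (-287/276)·1 = 1 ✓
b·c: (-2187/314272)·(-14/9) + 49247/29280·10/11 + (-287/276)·1 = 1/2 ✓
b·c²: (-2187/314272)·196/81 + 49247/29280·100/121 + (-287/276)·1 = 1/3 ✓
b·Ac: 49247/29280·1220/4477 + (-287/276)·23/82 = 1/6 ✓
b·c³: (-2187/314272)·(-2744/729) + 49247/29280·1000/1331 + (-287/276)·1 = 1/4 ✓
b·(c∘Ac): 49247/29280·12200/49247 + (-287/276)·23/82 = 1/8 ✓
b·Ac²: 49247/29280·(-17080/40293) + (-287/276)·(-1978/2583) = 1/12 ✓
b·A²c: (-287/276)·(-23/574) = 1/24 ✓; 4 stages ⇒ order 4.

4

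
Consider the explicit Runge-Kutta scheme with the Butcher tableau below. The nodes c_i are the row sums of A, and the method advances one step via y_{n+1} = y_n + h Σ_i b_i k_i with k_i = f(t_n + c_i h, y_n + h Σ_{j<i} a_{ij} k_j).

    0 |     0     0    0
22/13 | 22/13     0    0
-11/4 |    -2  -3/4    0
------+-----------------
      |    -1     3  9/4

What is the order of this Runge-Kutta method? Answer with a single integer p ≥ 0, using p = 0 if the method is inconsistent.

b = (-1, 3, 9/4)
c = (0, 22/13, -11/4)
Ac = (0, 0, -33/26)
Σ b_i: (-1)·1 + 3·1 + 9/4·1 = 17/4 ≠ 1 ⇒ order 0.

0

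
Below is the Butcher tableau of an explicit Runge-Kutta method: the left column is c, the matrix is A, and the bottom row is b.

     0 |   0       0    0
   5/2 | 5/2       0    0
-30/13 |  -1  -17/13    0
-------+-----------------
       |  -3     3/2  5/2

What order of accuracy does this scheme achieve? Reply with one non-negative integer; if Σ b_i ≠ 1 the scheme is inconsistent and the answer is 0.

1

b = (-3, 3/2, 5/2)
c = (0, 5/2, -30/13)
Ac = (0, 0, -85/26)
Σ b_i: (-3)·1 + 3/2·1 + 5/2·1 = 1 ✓
b·c: 3/2·5/2 + 5/2·(-30/13) = -105/52 ≠ 1/2 ⇒ order 1.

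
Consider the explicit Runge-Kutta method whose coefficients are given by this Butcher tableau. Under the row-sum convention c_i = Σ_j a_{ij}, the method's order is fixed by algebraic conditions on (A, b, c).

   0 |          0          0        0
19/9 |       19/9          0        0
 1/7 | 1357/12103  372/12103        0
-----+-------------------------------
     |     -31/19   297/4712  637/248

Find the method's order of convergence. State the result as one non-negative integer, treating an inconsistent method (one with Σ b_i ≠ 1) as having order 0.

3

b = (-31/19, 297/4712, 637/248)
c = (0, 19/9, 1/7)
Ac = (0, 0, 124/1911)
Σ b_i: (-31/19)·1 + 297/4712·1 + 637/248·1 = 1 ✓
b·c: 297/4712·19/9 + 637/248·1/7 = 1/2 ✓
b·c²: 297/4712·361/81 + 637/248·1/49 = 1/3 ✓
b·Ac: 637/248·124/1911 = 1/6 ✓; 3 stages ⇒ order 3.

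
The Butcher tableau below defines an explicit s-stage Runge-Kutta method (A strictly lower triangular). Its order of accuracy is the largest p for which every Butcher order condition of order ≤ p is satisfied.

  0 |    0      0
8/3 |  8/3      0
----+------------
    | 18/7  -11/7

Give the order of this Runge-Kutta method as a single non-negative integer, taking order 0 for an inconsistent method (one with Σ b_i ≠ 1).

b = (18/7, -11/7)
c = (0, 8/3)
Σ b_i: 18/7·1 + (-11/7)·1 = 1 ✓
b·c: (-11/7)·8/3 = -88/21 ≠ 1/2 ⇒ order 1.

1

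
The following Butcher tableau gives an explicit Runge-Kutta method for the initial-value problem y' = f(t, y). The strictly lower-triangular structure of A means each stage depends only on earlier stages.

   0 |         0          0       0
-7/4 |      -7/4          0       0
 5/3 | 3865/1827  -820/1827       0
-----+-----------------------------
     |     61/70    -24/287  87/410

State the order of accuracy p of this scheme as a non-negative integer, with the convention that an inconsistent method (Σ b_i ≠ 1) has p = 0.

b = (61/70, -24/287, 87/410)
c = (0, -7/4, 5/3)
Ac = (0, 0, 205/261)
Σ b_i: 61/70·1 + (-24/287)·1 + 87/410·1 = 1 ✓
b·c: (-24/287)·(-7/4) + 87/410·5/3 = 1/2 ✓
b·c²: (-24/287)·49/16 + 87/410·25/9 = 1/3 ✓
b·Ac: 87/410·205/261 = 1/6 ✓; 3 stages ⇒ order 3.

3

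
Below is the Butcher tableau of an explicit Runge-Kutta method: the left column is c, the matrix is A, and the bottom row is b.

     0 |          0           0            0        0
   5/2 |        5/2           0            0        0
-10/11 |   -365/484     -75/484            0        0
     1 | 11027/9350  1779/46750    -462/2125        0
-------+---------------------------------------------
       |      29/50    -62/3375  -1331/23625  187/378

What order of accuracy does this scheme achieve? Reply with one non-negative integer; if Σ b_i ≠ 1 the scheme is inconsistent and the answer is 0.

4

b = (29/50, -62/3375, -1331/23625, 187/378)
c = (0, 5/2, -10/11, 1)
Ac = (0, 0, -375/968, 219/748)
Σ b_i: 29/50·1 + (-62/3375)·1 + (-1331/23625)·1 + 187/378·1 = 1 ✓
b·c: (-62/3375)·5/2 + (-1331/23625)·(-10/11) + 187/378·1 = 1/2 ✓
b·c²: (-62/3375)·25/4 + (-1331/23625)·100/121 + 187/378·1 = 1/3 ✓
b·Ac: (-1331/23625)·(-375/968) + 187/378·219/748 = 1/6 ✓
b·c³: (-62/3375)·125/8 + (-1331/23625)·(-1000/1331) + 187/378·1 = 1/4 ✓
b·(c∘Ac): (-1331/23625)·1875/5324 + 187/378·219/748 = 1/8 ✓
b·Ac²: (-1331/23625)·(-1875/1936) + 187/378·87/1496 = 1/12 ✓
b·A²c: 187/378·63/748 = 1/24 ✓; 4 stages ⇒ order 4.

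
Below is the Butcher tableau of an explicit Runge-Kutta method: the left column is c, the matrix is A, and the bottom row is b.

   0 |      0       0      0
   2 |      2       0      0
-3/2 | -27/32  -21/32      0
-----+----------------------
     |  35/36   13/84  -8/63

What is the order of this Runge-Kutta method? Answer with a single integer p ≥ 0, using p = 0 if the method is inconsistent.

b = (35/36, 13/84, -8/63)
c = (0, 2, -3/2)
Ac = (0, 0, -21/16)
Σ b_i: 35/36·1 + 13/84·1 + (-8/63)·1 = 1 ✓
b·c: 13/84·2 + (-8/63)·(-3/2) = 1/2 ✓
b·c²: 13/84·4 + (-8/63)·9/4 = 1/3 ✓
b·Ac: (-8/63)·(-21/16) = 1/6 ✓; 3 stages ⇒ order 3.

3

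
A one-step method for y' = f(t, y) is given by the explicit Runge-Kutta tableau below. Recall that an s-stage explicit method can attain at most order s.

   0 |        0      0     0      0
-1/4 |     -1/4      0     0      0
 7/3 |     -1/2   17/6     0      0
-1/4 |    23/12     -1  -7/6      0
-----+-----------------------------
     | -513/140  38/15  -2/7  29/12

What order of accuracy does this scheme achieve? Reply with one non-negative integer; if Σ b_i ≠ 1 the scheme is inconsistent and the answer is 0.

b = (-513/140, 38/15, -2/7, 29/12)
c = (0, -1/4, 7/3, -1/4)
Ac = (0, 0, -17/24, -89/36)
Σ b_i: (-513/140)·1 + 38/15·1 + (-2/7)·1 + 29/12·1 = 1 ✓
b·c: 38/15·(-1/4) + (-2/7)·7/3 + 29/12·(-1/4) = -457/240 ≠ 1/2 ⇒ order 1.

1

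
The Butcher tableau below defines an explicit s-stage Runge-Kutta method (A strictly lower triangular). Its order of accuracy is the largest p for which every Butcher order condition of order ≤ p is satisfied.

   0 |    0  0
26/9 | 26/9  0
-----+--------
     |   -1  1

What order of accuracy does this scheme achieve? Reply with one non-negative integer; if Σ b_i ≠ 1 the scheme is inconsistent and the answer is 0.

0

b = (-1, 1)
c = (0, 26/9)
Σ b_i: (-1)·1 + 1·1 = 0 ≠ 1 ⇒ order 0.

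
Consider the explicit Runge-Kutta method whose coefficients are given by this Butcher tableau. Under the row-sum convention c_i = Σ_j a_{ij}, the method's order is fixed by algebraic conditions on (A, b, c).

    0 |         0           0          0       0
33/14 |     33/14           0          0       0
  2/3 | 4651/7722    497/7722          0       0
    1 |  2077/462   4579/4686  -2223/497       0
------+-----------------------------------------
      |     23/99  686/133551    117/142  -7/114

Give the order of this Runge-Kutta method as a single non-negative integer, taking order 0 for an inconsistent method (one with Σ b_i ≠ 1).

b = (23/99, 686/133551, 117/142, -7/114)
c = (0, 33/14, 2/3, 1)
Ac = (0, 0, 71/468, -19/28)
Σ b_i: 23/99·1 + 686/133551·1 + 117/142·1 + (-7/114)·1 = 1 ✓
b·c: 686/133551·33/14 + 117/142·2/3 + (-7/114)·1 = 1/2 ✓
b·c²: 686/133551·1089/196 + 117/142·4/9 + (-7/114)·1 = 1/3 ✓
b·Ac: 117/142·71/468 + (-7/114)·(-19/28) = 1/6 ✓
b·c³: 686/133551·35937/2744 + 117/142·8/27 + (-7/114)·1 = 1/4 ✓
b·(c∘Ac): 117/142·71/702 + (-7/114)·(-19/28) = 1/8 ✓
b·Ac²: 117/142·781/2184 + (-7/114)·1349/392 = 1/12 ✓
b·A²c: (-7/114)·(-19/28) = 1/24 ✓; 4 stages ⇒ order 4.

4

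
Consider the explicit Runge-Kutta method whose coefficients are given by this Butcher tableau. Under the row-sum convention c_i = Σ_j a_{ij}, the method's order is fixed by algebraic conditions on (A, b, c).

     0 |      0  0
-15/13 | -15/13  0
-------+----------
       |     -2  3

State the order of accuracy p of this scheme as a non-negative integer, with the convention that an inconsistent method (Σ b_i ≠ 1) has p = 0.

b = (-2, 3)
c = (0, -15/13)
Σ b_i: (-2)·1 + 3·1 = 1 ✓
b·c: 3·(-15/13) = -45/13 ≠ 1/2 ⇒ order 1.

1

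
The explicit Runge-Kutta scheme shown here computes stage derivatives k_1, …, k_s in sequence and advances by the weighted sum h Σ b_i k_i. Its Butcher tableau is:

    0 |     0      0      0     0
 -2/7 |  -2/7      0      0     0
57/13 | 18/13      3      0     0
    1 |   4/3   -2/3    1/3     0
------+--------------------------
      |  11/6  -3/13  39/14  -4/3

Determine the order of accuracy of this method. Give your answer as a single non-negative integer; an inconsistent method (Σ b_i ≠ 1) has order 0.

0

b = (11/6, -3/13, 39/14, -4/3)
c = (0, -2/7, 57/13, 1)
Ac = (0, 0, -6/7, 451/273)
Σ b_i: 11/6·1 + (-3/13)·1 + 39/14·1 + (-4/3)·1 = 278/91 ≠ 1 ⇒ order 0.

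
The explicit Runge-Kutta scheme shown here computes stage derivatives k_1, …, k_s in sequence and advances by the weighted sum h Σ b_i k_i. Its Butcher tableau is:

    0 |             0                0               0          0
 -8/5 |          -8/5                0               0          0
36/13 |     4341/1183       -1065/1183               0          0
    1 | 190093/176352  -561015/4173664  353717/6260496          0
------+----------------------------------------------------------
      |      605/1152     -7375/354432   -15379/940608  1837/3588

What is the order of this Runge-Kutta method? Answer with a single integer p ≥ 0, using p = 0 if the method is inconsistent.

4

b = (605/1152, -7375/354432, -15379/940608, 1837/3588)
c = (0, -8/5, 36/13, 1)
Ac = (0, 0, 1704/1183, 1365/3674)
Σ b_i: 605/1152·1 + (-7375/354432)·1 + (-15379/940608)·1 + 1837/3588·1 = 1 ✓
b·c: (-7375/354432)·(-8/5) + (-15379/940608)·36/13 + 1837/3588·1 = 1/2 ✓
b·c²: (-7375/354432)·64/25 + (-15379/940608)·1296/169 + 1837/3588·1 = 1/3 ✓
b·Ac: (-15379/940608)·1704/1183 + 1837/3588·1365/3674 = 1/6 ✓
b·c³: (-7375/354432)·(-512/125) + (-15379/940608)·46656/2197 + 1837/3588·1 = 1/4 ✓
b·(c∘Ac): (-15379/940608)·61344/15379 + 1837/3588·1365/3674 = 1/8 ✓
b·Ac²: (-15379/940608)·(-13632/5915) + 1837/3588·819/9185 = 1/12 ✓
b·A²c: 1837/3588·299/3674 = 1/24 ✓; 4 stages ⇒ order 4.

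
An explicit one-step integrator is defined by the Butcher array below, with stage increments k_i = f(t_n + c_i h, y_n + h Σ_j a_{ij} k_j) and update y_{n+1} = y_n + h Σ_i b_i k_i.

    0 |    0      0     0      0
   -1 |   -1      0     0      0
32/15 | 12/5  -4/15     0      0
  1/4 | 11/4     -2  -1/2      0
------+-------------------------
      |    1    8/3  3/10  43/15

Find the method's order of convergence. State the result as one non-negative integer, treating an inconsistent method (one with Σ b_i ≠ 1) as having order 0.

0

b = (1, 8/3, 3/10, 43/15)
c = (0, -1, 32/15, 1/4)
Ac = (0, 0, 4/15, 14/15)
Σ b_i: 1·1 + 8/3·1 + 3/10·1 + 43/15·1 = 41/6 ≠ 1 ⇒ order 0.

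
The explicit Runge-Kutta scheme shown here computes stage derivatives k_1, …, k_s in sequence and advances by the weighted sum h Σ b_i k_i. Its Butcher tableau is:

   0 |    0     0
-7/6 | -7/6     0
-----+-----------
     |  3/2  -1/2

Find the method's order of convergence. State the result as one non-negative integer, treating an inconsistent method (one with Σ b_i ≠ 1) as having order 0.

1

b = (3/2, -1/2)
c = (0, -7/6)
Σ b_i: 3/2·1 + (-1/2)·1 = 1 ✓
b·c: (-1/2)·(-7/6) = 7/12 ≠ 1/2 ⇒ order 1.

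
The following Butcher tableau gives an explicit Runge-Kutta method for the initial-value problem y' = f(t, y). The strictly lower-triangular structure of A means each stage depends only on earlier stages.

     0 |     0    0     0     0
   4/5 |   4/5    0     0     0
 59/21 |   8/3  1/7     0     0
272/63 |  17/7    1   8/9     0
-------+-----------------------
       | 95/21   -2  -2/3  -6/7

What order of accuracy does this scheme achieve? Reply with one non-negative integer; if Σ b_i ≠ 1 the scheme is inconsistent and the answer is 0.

1

b = (95/21, -2, -2/3, -6/7)
c = (0, 4/5, 59/21, 272/63)
Ac = (0, 0, 4/35, 3116/945)
Σ b_i: 95/21·1 + (-2)·1 + (-2/3)·1 + (-6/7)·1 = 1 ✓
b·c: (-2)·4/5 + (-2/3)·59/21 + (-6/7)·272/63 = -15818/2205 ≠ 1/2 ⇒ order 1.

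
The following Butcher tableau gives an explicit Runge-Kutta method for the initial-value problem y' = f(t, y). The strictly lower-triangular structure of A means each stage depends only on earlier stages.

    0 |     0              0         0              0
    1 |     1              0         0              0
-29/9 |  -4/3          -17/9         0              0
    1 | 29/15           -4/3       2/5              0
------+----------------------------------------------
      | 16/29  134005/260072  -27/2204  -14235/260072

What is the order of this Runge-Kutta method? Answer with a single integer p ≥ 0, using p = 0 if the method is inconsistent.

b = (16/29, 134005/260072, -27/2204, -14235/260072)
c = (0, 1, -29/9, 1)
Ac = (0, 0, -17/9, -118/45)
Σ b_i: 16/29·1 + 134005/260072·1 + (-27/2204)·1 + (-14235/260072)·1 = 1 ✓
b·c: 134005/260072·1 + (-27/2204)·(-29/9) + (-14235/260072)·1 = 1/2 ✓
b·c²: 134005/260072·1 + (-27/2204)·841/81 + (-14235/260072)·1 = 1/3 ✓
b·Ac: (-27/2204)·(-17/9) + (-14235/260072)·(-118/45) = 1/6 ✓
b·c³: 134005/260072·1 + (-27/2204)·(-24389/729) + (-14235/260072)·1 = 47/54 ≠ 1/4 ⇒ order 3.
b·(c∘Ac): (-27/2204)·493/81 + (-14235/260072)·(-118/45) = 2/29 ≠ 1/8
b·Ac²: (-27/2204)·(-17/9) + (-14235/260072)·1142/405 = -209/1593 ≠ 1/12
b·A²c: (-14235/260072)·(-34/45) = 16133/390108 ≠ 1/24

3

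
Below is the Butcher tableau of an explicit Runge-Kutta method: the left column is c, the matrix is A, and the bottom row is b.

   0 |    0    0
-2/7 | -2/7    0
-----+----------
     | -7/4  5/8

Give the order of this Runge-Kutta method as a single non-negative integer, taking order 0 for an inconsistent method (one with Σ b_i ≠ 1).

0

b = (-7/4, 5/8)
c = (0, -2/7)
Σ b_i: (-7/4)·1 + 5/8·1 = -9/8 ≠ 1 ⇒ order 0.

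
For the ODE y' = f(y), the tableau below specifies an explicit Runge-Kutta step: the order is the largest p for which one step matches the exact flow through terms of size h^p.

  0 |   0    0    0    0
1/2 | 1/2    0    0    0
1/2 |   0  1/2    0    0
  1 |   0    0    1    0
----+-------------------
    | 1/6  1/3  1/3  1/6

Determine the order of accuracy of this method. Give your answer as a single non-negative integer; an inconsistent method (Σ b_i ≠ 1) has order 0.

b = (1/6, 1/3, 1/3, 1/6)
c = (0, 1/2, 1/2, 1)
Ac = (0, 0, 1/4, 1/2)
Σ b_i: 1/6·1 + 1/3·1 + 1/3·1 + 1/6·1 = 1 ✓
b·c: 1/3·1/2 + 1/3·1/2 + 1/6·1 = 1/2 ✓
b·c²: 1/3·1/4 + 1/3·1/4 + 1/6·1 = 1/3 ✓
b·Ac: 1/3·1/4 + 1/6·1/2 = 1/6 ✓
b·c³: 1/3·1/8 + 1/3·1/8 + 1/6·1 = 1/4 ✓
b·(c∘Ac): 1/3·1/8 + 1/6·1/2 = 1/8 ✓
b·Ac²: 1/3·1/8 + 1/6·1/4 = 1/12 ✓
b·A²c: 1/6·1/4 = 1/24 ✓; 4 stages ⇒ order 4.

4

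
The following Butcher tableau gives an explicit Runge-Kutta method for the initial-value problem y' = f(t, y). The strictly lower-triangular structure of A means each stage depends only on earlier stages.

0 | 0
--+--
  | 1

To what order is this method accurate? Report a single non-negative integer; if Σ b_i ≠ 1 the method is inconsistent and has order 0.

1

b = (1)
c = (0)
Σ b_i: 1·1 = 1 ✓; 1 stage ⇒ order 1.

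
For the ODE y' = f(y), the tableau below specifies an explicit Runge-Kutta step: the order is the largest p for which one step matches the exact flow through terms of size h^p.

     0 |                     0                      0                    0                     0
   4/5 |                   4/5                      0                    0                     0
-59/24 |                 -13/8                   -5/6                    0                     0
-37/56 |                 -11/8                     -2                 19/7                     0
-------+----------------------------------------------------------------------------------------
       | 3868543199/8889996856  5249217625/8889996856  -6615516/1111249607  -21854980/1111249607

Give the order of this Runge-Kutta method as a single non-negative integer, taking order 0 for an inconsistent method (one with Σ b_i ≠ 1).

b = (3868543199/8889996856, 5249217625/8889996856, -6615516/1111249607, -21854980/1111249607)
c = (0, 4/5, -59/24, -37/56)
Ac = (0, 0, -2/3, -6949/840)
Σ b_i: 3868543199/8889996856·1 + 5249217625/8889996856·1 + (-6615516/1111249607)·1 + (-21854980/1111249607)·1 = 1 ✓
b·c: 5249217625/8889996856·4/5 + (-6615516/1111249607)·(-59/24) + (-21854980/1111249607)·(-37/56) = 1/2 ✓
b·c²: 5249217625/8889996856·16/25 + (-6615516/1111249607)·3481/576 + (-21854980/1111249607)·1369/3136 = 1/3 ✓
b·Ac: (-6615516/1111249607)·(-2/3) + (-21854980/1111249607)·(-6949/840) = 1/6 ✓
b·c³: 5249217625/8889996856·64/125 + (-6615516/1111249607)·(-205379/13824) + (-21854980/1111249607)·(-50653/175616) = 1776250409803/4480558415424 ≠ 1/4 ⇒ order 3.
b·(c∘Ac): (-6615516/1111249607)·59/36 + (-21854980/1111249607)·257113/47040 = -6254297605/53339981136 ≠ 1/8
b·Ac²: (-6615516/1111249607)·(-8/15) + (-21854980/1111249607)·1524451/100800 = -235437114113/800099717040 ≠ 1/12
b·A²c: (-21854980/1111249607)·(-38/21) = 118641320/3333748821 ≠ 1/24

3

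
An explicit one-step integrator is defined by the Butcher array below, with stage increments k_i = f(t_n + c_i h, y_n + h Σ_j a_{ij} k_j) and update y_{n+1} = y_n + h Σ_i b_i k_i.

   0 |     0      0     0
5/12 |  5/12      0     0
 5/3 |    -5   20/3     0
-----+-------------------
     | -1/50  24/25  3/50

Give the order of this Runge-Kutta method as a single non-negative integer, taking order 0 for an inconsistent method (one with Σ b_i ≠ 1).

3

b = (-1/50, 24/25, 3/50)
c = (0, 5/12, 5/3)
Ac = (0, 0, 25/9)
Σ b_i: (-1/50)·1 + 24/25·1 + 3/50·1 = 1 ✓
b·c: 24/25·5/12 + 3/50·5/3 = 1/2 ✓
b·c²: 24/25·25/144 + 3/50·25/9 = 1/3 ✓
b·Ac: 3/50·25/9 = 1/6 ✓; 3 stages ⇒ order 3.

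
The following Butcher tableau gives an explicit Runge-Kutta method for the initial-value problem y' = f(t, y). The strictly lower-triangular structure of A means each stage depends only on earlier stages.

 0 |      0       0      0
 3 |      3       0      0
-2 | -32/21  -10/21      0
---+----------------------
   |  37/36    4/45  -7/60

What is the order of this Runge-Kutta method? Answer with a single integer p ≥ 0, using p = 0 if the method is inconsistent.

3

b = (37/36, 4/45, -7/60)
c = (0, 3, -2)
Ac = (0, 0, -10/7)
Σ b_i: 37/36·1 + 4/45·1 + (-7/60)·1 = 1 ✓
b·c: 4/45·3 + (-7/60)·(-2) = 1/2 ✓
b·c²: 4/45·9 + (-7/60)·4 = 1/3 ✓
b·Ac: (-7/60)·(-10/7) = 1/6 ✓; 3 stages ⇒ order 3.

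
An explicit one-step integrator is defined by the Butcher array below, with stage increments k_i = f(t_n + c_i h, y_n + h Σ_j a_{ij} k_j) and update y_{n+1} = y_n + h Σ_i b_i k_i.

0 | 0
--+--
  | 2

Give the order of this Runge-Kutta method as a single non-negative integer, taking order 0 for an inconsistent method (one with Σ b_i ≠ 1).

b = (2)
c = (0)
Σ b_i: 2·1 = 2 ≠ 1 ⇒ order 0.

0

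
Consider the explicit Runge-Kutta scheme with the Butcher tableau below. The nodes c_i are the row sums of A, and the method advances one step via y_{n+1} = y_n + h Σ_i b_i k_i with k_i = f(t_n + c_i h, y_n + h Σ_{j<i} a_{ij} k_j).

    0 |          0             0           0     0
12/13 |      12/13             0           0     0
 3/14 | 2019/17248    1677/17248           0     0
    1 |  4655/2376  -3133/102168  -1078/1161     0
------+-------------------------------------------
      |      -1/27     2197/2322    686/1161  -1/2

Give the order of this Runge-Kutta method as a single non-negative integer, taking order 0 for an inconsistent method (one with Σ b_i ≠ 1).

4

b = (-1/27, 2197/2322, 686/1161, -1/2)
c = (0, 12/13, 3/14, 1)
Ac = (0, 0, 387/4312, -5/22)
Σ b_i: (-1/27)·1 + 2197/2322·1 + 686/1161·1 + (-1/2)·1 = 1 ✓
b·c: 2197/2322·12/13 + 686/1161·3/14 + (-1/2)·1 = 1/2 ✓
b·c²: 2197/2322·144/169 + 686/1161·9/196 + (-1/2)·1 = 1/3 ✓
b·Ac: 686/1161·387/4312 + (-1/2)·(-5/22) = 1/6 ✓
b·c³: 2197/2322·1728/2197 + 686/1161·27/2744 + (-1/2)·1 = 1/4 ✓
b·(c∘Ac): 686/1161·1161/60368 + (-1/2)·(-5/22) = 1/8 ✓
b·Ac²: 686/1161·1161/14014 + (-1/2)·(-59/858) = 1/12 ✓
b·A²c: (-1/2)·(-1/12) = 1/24 ✓; 4 stages ⇒ order 4.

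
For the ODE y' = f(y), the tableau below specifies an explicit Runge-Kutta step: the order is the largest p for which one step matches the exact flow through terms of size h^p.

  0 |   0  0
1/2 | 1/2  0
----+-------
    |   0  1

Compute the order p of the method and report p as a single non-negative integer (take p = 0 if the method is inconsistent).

2

b = (0, 1)
c = (0, 1/2)
Σ b_i: 1·1 = 1 ✓
b·c: 1·1/2 = 1/2 ✓; 2 stages ⇒ order 2.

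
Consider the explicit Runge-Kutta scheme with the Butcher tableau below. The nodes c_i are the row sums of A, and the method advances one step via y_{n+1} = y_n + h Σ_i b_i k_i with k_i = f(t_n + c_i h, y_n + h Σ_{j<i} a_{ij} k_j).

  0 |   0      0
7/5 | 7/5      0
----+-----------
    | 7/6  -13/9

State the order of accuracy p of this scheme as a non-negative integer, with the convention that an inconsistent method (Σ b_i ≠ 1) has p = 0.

b = (7/6, -13/9)
c = (0, 7/5)
Σ b_i: 7/6·1 + (-13/9)·1 = -5/18 ≠ 1 ⇒ order 0.

0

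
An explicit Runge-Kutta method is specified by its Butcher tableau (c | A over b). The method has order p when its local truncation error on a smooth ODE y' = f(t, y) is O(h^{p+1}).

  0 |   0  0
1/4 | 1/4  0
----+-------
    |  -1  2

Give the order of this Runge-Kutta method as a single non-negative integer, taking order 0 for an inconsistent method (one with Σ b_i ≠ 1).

b = (-1, 2)
c = (0, 1/4)
Σ b_i: (-1)·1 + 2·1 = 1 ✓
b·c: 2·1/4 = 1/2 ✓; 2 stages ⇒ order 2.

2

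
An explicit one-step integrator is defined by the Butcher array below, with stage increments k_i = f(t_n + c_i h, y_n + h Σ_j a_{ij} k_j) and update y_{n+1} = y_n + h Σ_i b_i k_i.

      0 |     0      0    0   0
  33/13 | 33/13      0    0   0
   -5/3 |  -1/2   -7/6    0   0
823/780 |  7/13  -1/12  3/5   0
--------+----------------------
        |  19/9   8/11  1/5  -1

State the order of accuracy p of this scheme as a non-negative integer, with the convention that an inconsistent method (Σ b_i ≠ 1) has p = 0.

b = (19/9, 8/11, 1/5, -1)
c = (0, 33/13, -5/3, 823/780)
Ac = (0, 0, -77/26, -63/52)
Σ b_i: 19/9·1 + 8/11·1 + 1/5·1 + (-1)·1 = 1009/495 ≠ 1 ⇒ order 0.

0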